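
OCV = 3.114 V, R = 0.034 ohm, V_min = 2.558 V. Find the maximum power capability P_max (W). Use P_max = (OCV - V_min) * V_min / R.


P_max = (OCV - V_min) * V_min / R = (3.114 - 2.558) * 2.558 / 0.034 = 0.556 * 2.558 / 0.034 = 41.83 W

41.83 W


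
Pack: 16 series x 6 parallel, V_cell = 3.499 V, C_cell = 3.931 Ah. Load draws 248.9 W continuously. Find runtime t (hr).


Step 1: E_pack = Ns * V_cell * Np * C_cell = 16 * 3.499 * 6 * 3.931 = 1320.4 Wh
Step 2: t = E_pack / P = 1320.4 / 248.9 = 5.305 hr

5.305 hr


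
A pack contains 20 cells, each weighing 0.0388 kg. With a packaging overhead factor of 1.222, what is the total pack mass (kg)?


Cell mass sum = 20 * 0.0388 = 0.776 kg
With overhead 1.222: m_pack = 0.776 * 1.222 = 0.9483 kg

0.9483 kg


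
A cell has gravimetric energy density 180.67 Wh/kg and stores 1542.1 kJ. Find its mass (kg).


Convert: E = 1542.1 kJ = 428.36 Wh
m = E / ED = 428.36 / 180.67 = 2.371 kg

2.371 kg


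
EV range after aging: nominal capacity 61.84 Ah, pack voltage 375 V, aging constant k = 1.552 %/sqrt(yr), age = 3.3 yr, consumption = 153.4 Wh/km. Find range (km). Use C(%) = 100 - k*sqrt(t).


Step 1: capacity retention = 100 - 1.552 * sqrt(3.3) = 100 - 1.552 * 1.8166 = 97.181%
Step 2: C_now = 61.84 * 97.181/100 = 60.097 Ah
Step 3: E_pack = V * C_now = 375 * 60.097 = 22536 Wh
Step 4: range = E_pack / consumption = 22536 / 153.4 = 146.9 km

146.9 km


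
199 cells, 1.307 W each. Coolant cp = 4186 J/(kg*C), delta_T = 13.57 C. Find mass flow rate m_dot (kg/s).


Q_total = 199 * 1.307 = 260.09 W
m_dot = Q_total / (cp * dT) = 260.09 / (4186 * 13.57) = 0.004579 kg/s

0.004579 kg/s


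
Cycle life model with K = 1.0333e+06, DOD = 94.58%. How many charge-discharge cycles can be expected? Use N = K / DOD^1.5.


Step 1: DOD^1.5 = 94.58^1.5 = 919.81
Step 2: N = 1.0333e+06 / 919.81 = 1123 cycles

1123 cycles


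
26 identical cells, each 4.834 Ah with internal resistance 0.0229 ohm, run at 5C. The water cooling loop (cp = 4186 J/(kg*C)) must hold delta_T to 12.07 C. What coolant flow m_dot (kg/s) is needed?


Step 1: I = 5 * 4.834 = 24.17 A
Step 2: Q_cell = I^2 * R = 24.17^2 * 0.0229 = 13.378 W
Step 3: Q_total = 26 * 13.378 = 347.83 W
Step 4: m_dot = Q_total / (cp * dT) = 347.83 / (4186 * 12.07) = 0.006884 kg/s

0.006884 kg/s


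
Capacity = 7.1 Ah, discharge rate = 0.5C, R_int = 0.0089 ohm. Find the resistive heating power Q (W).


Step 1: I = C_rate * capacity = 0.5 * 7.1 = 3.55 A
Step 2: Q = I^2 * R = 3.55^2 * 0.0089 = 12.603 * 0.0089 = 0.1122 W

0.1122 W


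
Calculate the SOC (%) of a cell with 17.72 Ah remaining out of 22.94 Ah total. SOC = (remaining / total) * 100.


SOC% = 17.72 / 22.94 * 100 = 77.24%

77.24%


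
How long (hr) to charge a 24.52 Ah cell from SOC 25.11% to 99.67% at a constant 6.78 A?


delta_Ah = 24.52 * (99.67 - 25.11) / 100 = 18.282 Ah
t = delta_Ah / I = 18.282 / 6.78 = 2.696 hr

2.696 hr


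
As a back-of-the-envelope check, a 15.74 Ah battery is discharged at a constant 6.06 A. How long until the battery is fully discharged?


Runtime = 15.74 Ah / 6.06 A = 2.597 hr

2.597 hr


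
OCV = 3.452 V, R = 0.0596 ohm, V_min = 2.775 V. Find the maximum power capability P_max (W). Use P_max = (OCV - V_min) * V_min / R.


P_max = (OCV - V_min) * V_min / R = (3.452 - 2.775) * 2.775 / 0.0596 = 0.677 * 2.775 / 0.0596 = 31.52 W

31.52 W


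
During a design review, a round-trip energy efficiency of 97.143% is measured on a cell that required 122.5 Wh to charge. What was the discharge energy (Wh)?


E_dis = eta/100 * E_chg = 97.143/100 * 122.5 = 119.0 Wh

119.0 Wh


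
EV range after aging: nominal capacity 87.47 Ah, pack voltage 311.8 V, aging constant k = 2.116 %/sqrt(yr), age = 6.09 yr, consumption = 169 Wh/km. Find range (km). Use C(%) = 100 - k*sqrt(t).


Step 1: capacity retention = 100 - 2.116 * sqrt(6.09) = 100 - 2.116 * 2.4678 = 94.778%
Step 2: C_now = 87.47 * 94.778/100 = 82.902 Ah
Step 3: E_pack = V * C_now = 311.8 * 82.902 = 25849 Wh
Step 4: range = E_pack / consumption = 25849 / 169 = 153.0 km

153.0 km


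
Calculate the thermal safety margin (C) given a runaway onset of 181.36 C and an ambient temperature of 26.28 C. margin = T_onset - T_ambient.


Safety margin = 181.36 C - 26.28 C = 155.08 C

155.08 C


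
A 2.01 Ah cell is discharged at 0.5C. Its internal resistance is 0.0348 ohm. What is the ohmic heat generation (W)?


Step 1: I = C_rate * capacity = 0.5 * 2.01 = 1.005 A
Step 2: Q = I^2 * R = 1.005^2 * 0.0348 = 1.01 * 0.0348 = 0.03515 W

0.03515 W


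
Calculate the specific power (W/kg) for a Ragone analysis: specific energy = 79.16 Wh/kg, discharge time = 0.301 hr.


Specific power = 79.16 Wh/kg / 0.301 hr = 263.0 W/kg

263.0 W/kg


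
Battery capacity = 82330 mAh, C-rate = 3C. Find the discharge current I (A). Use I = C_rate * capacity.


Convert: capacity = 82330 mAh = 82.33 Ah
I = C_rate * capacity = 3 * 82.33 = 246.99 A

246.99 A


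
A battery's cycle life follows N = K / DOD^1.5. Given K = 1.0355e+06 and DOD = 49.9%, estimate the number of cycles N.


Step 1: DOD^1.5 = 49.9^1.5 = 352.49
Step 2: N = 1.0355e+06 / 352.49 = 2938 cycles

2938 cycles


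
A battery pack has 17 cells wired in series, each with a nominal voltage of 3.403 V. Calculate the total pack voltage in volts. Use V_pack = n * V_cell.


V_pack = n * V_cell = 17 * 3.403 = 57.851 V

57.851 V


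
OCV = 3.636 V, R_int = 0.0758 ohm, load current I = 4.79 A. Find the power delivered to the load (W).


Step 1: V_terminal = OCV - I*R = 3.636 - 4.79 * 0.0758 = 3.2729 V
Step 2: P_out = V_terminal * I = 3.2729 * 4.79 = 15.68 W

15.68 W


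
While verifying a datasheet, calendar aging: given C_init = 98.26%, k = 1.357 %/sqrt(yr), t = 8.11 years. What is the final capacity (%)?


sqrt(t) = sqrt(8.11) = 2.8478
C_final = 98.26 - 1.357 * 2.8478 = 94.40%

94.40%


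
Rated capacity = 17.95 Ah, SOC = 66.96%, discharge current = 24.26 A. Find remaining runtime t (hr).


Step 1: remaining = SOC/100 * C_total = 66.96/100 * 17.95 = 12.019 Ah
Step 2: t = remaining / I = 12.019 / 24.26 = 0.4954 hr

0.4954 hr


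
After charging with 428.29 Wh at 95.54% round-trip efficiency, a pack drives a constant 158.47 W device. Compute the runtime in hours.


Step 1: E_discharge = eta/100 * E_charge = 95.54/100 * 428.29 = 409.19 Wh
Step 2: t = E_discharge / P = 409.19 / 158.47 = 2.582 hr

2.582 hr


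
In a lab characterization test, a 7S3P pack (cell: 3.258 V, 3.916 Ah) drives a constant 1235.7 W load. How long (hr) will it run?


Step 1: E_pack = Ns * V_cell * Np * C_cell = 7 * 3.258 * 3 * 3.916 = 267.92 Wh
Step 2: t = E_pack / P = 267.92 / 1235.7 = 0.2168 hr

0.2168 hr


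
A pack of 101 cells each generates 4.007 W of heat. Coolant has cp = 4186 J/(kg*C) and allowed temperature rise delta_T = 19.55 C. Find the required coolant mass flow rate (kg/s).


Step 1: Total heat Q = 101 * 4.007 W = 404.71 W
Step 2: denom = cp * dT = 4186 * 19.55 = 81836
Step 3: m_dot = 404.71 / 81836 = 0.004945 kg/s

0.004945 kg/s


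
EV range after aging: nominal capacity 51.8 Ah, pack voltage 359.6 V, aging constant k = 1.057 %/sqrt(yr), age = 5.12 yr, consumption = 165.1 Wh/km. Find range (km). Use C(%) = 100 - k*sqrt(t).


Step 1: capacity retention = 100 - 1.057 * sqrt(5.12) = 100 - 1.057 * 2.2627 = 97.608%
Step 2: C_now = 51.8 * 97.608/100 = 50.561 Ah
Step 3: E_pack = V * C_now = 359.6 * 50.561 = 18182 Wh
Step 4: range = E_pack / consumption = 18182 / 165.1 = 110.1 km

110.1 km


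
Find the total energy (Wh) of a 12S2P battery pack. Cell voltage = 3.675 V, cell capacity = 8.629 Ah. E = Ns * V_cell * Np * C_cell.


E = Ns * Vcell * Np * Ccell = 12 * 3.675 * 2 * 8.629 = 761.1 Wh

761.1 Wh


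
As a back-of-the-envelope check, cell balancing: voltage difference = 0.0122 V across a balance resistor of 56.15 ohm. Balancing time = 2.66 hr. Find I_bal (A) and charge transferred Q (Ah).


First, Ohm's law: I_bal = 0.0122 V / 56.15 ohm = 2.1728e-04 A
Then Q = I * t = 2.1728e-04 A * 2.66 hr = 5.780e-04 Ah

I=2.1728e-04 A, Q=5.780e-04 Ah


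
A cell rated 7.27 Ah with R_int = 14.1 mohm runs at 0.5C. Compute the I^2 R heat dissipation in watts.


Convert: R = 14.1 mohm = 0.0141 ohm
Step 1: I = C_rate * capacity = 0.5 * 7.27 = 3.635 A
Step 2: Q = I^2 * R = 3.635^2 * 0.0141 = 13.213 * 0.0141 = 0.1863 W

0.1863 W


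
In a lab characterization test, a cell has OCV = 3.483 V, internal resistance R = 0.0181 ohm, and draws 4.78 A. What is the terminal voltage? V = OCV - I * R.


V = OCV - I*R = 3.483 - 4.78 * 0.0181 = 3.396 V

3.396 V


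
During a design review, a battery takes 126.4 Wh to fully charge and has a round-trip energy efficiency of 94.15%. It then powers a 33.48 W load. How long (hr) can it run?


Step 1: E_discharge = eta/100 * E_charge = 94.15/100 * 126.4 = 119.01 Wh
Step 2: t = E_discharge / P = 119.01 / 33.48 = 3.555 hr

3.555 hr


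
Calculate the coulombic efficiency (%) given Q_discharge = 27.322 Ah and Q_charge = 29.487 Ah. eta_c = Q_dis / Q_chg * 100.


eta_c = Q_dis / Q_chg * 100 = 27.322 / 29.487 * 100 = 92.66%

92.66%


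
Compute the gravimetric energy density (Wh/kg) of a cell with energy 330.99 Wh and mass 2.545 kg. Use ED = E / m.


Specific energy = 330.99 Wh / 2.545 kg = 130.1 Wh/kg

130.1 Wh/kg


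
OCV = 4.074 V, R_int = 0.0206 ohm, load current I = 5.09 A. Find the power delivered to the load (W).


Step 1: V_terminal = OCV - I*R = 4.074 - 5.09 * 0.0206 = 3.9691 V
Step 2: P_out = V_terminal * I = 3.9691 * 5.09 = 20.20 W

20.20 W


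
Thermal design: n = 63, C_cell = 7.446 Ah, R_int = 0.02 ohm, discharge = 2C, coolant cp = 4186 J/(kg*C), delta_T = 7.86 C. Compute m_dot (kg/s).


Step 1: I = 2 * 7.446 = 14.892 A
Step 2: Q_cell = I^2 * R = 14.892^2 * 0.02 = 4.4354 W
Step 3: Q_total = 63 * 4.4354 = 279.43 W
Step 4: m_dot = Q_total / (cp * dT) = 279.43 / (4186 * 7.86) = 0.008493 kg/s

0.008493 kg/s


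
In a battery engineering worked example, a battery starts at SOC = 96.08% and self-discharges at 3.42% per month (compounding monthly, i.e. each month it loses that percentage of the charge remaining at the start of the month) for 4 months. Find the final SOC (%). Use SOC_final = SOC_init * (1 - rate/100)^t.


Monthly retention factor = 1 - 3.42/100 = 0.9658
Over 4 months: factor^4 = 0.87006
SOC_final = 96.08 * 0.87006 = 83.60%

83.60%


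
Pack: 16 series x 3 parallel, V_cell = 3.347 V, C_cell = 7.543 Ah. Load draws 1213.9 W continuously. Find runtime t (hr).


Step 1: E_pack = Ns * V_cell * Np * C_cell = 16 * 3.347 * 3 * 7.543 = 1211.8 Wh
Step 2: t = E_pack / P = 1211.8 / 1213.9 = 0.9983 hr

0.9983 hr


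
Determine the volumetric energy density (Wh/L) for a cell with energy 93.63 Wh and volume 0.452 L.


Volumetric ED = 93.63 Wh / 0.452 L = 207.1 Wh/L

207.1 Wh/L


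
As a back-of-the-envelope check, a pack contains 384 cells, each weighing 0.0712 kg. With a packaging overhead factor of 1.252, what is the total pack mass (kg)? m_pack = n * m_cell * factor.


m_pack = n * m_cell * overhead = 384 * 0.0712 * 1.252 = 34.23 kg

34.23 kg


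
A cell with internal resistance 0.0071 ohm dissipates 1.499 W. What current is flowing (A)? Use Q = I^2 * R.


I = sqrt(Q / R) = sqrt(1.499 / 0.0071) = sqrt(211.13) = 14.53 A

14.53 A


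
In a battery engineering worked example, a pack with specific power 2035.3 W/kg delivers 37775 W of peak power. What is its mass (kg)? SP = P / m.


m = P / SP = 37775 / 2035.3 = 18.56 kg

18.56 kg


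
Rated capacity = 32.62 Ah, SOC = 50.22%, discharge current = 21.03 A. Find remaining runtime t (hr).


Step 1: remaining = SOC/100 * C_total = 50.22/100 * 32.62 = 16.382 Ah
Step 2: t = remaining / I = 16.382 / 21.03 = 0.7790 hr

0.7790 hr


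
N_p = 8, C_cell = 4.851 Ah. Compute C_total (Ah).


C_total = 8 * 4.851 = 38.808 Ah

38.808 Ah


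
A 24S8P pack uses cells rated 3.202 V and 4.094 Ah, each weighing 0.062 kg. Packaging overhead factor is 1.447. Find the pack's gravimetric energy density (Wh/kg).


Step 1: V_pack = 24 * 3.202 = 76.848 V
Step 2: C_pack = 8 * 4.094 = 32.752 Ah
Step 3: E_pack = V_pack * C_pack = 76.848 * 32.752 = 2516.9 Wh
Step 4: m_pack = 24 * 8 * 0.062 * 1.447 = 17.225 kg
Step 5: ED = E_pack / m_pack = 2516.9 / 17.225 = 146.1 Wh/kg

146.1 Wh/kg


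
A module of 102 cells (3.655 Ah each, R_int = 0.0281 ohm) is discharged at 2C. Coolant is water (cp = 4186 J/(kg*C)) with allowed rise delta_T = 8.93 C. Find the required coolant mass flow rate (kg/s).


Step 1: I = 2 * 3.655 = 7.31 A
Step 2: Q_cell = I^2 * R = 7.31^2 * 0.0281 = 1.5016 W
Step 3: Q_total = 102 * 1.5016 = 153.16 W
Step 4: m_dot = Q_total / (cp * dT) = 153.16 / (4186 * 8.93) = 0.004097 kg/s

0.004097 kg/s


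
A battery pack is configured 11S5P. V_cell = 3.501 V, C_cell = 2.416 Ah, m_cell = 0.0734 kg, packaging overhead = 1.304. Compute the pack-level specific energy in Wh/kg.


Step 1: V_pack = 11 * 3.501 = 38.511 V
Step 2: C_pack = 5 * 2.416 = 12.08 Ah
Step 3: E_pack = V_pack * C_pack = 38.511 * 12.08 = 465.21 Wh
Step 4: m_pack = 11 * 5 * 0.0734 * 1.304 = 5.2642 kg
Step 5: ED = E_pack / m_pack = 465.21 / 5.2642 = 88.37 Wh/kg

88.37 Wh/kg


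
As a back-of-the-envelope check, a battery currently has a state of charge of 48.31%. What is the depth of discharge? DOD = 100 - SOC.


Complement of SOC: DOD = 100% - 48.31% = 51.69%

51.69%


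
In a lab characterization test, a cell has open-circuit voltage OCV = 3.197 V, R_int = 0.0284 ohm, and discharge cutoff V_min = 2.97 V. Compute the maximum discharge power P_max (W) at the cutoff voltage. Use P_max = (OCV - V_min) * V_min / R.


dV = OCV - V_min = 0.227 V (so I_max = dV / R)
P_max = dV * V_min / R = 0.227 * 2.97 / 0.0284 = 23.74 W

23.74 W


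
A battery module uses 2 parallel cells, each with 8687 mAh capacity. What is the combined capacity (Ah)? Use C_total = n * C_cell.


Convert: C_cell = 8687 mAh = 8.687 Ah
C_total = 2 * 8.687 = 17.374 Ah

17.374 Ah


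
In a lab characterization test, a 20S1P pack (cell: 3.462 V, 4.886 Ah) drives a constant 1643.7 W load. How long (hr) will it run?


Step 1: E_pack = Ns * V_cell * Np * C_cell = 20 * 3.462 * 1 * 4.886 = 338.31 Wh
Step 2: t = E_pack / P = 338.31 / 1643.7 = 0.2058 hr

0.2058 hr


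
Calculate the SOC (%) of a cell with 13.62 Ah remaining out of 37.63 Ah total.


SOC% = 13.62 / 37.63 * 100 = 36.19%

36.19%


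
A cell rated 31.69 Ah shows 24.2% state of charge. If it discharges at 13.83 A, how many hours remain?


Step 1: remaining = SOC/100 * C_total = 24.2/100 * 31.69 = 7.669 Ah
Step 2: t = remaining / I = 7.669 / 13.83 = 0.5545 hr

0.5545 hr


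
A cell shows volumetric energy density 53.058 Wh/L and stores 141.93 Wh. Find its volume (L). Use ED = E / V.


V = E / ED = 141.93 / 53.058 = 2.675 L

2.675 L


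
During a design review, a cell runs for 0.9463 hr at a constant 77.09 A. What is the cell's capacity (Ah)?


C = I * t = 77.09 * 0.9463 = 72.95 Ah

72.95 Ah


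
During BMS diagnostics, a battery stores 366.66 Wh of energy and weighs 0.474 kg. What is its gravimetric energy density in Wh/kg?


ED = E / m = 366.66 / 0.474 = 773.5 Wh/kg

773.5 Wh/kg


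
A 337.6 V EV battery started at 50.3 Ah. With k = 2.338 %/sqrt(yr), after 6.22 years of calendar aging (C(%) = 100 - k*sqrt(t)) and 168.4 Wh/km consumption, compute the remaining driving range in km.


Step 1: capacity retention = 100 - 2.338 * sqrt(6.22) = 100 - 2.338 * 2.494 = 94.169%
Step 2: C_now = 50.3 * 94.169/100 = 47.367 Ah
Step 3: E_pack = V * C_now = 337.6 * 47.367 = 15991 Wh
Step 4: range = E_pack / consumption = 15991 / 168.4 = 94.96 km

94.96 km


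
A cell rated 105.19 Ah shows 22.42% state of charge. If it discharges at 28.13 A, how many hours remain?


Step 1: remaining = SOC/100 * C_total = 22.42/100 * 105.19 = 23.584 Ah
Step 2: t = remaining / I = 23.584 / 28.13 = 0.8384 hr

0.8384 hr


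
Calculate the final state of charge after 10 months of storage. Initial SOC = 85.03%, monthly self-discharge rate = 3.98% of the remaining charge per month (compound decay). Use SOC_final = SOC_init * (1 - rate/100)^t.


decay = (1 - 3.98/100)^10 = 0.66622
SOC_final = 85.03 * 0.66622 = 56.65%

56.65%


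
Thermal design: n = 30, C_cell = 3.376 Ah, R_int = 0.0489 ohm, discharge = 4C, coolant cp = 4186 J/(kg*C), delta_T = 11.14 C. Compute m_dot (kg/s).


Step 1: I = 4 * 3.376 = 13.504 A
Step 2: Q_cell = I^2 * R = 13.504^2 * 0.0489 = 8.9173 W
Step 3: Q_total = 30 * 8.9173 = 267.52 W
Step 4: m_dot = Q_total / (cp * dT) = 267.52 / (4186 * 11.14) = 0.005737 kg/s

0.005737 kg/s


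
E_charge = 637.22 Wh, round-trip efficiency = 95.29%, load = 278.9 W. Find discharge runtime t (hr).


Step 1: E_discharge = eta/100 * E_charge = 95.29/100 * 637.22 = 607.21 Wh
Step 2: t = E_discharge / P = 607.21 / 278.9 = 2.177 hr

2.177 hr


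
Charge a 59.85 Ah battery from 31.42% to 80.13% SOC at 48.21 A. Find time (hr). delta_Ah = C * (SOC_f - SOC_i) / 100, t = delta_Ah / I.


Step 1: dSOC = 80.13% - 31.42% = 48.71%
Step 2: delta_Ah = 59.85 * 48.71 / 100 = 29.153 Ah
Step 3: t = 29.153 / 48.21 = 0.6047 hr

0.6047 hr


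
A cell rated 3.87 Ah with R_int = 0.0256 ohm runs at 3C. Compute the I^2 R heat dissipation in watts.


Step 1: I = C_rate * capacity = 3 * 3.87 = 11.61 A
Step 2: Q = I^2 * R = 11.61^2 * 0.0256 = 134.79 * 0.0256 = 3.451 W

3.451 W


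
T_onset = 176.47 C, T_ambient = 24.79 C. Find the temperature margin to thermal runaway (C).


margin = T_onset - T_ambient = 176.47 - 24.79 = 151.68 C

151.68 C


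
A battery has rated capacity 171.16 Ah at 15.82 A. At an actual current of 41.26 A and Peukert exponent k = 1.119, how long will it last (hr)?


t_rated = C / I_rated = 171.16 / 15.82 = 10.819 hr
(I_rated/I)^k = (0.38342)^1.119 = 0.34208
t = t_rated * (I_rated/I)^k = 10.819 * 0.34208 = 3.701 hr

3.701 hr


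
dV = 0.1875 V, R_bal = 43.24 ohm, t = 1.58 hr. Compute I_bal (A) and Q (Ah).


First, Ohm's law: I_bal = 0.1875 V / 43.24 ohm = 0.0043363 A
Then Q = I * t = 0.0043363 A * 1.58 hr = 0.006851 Ah

I=0.0043363 A, Q=0.006851 Ah


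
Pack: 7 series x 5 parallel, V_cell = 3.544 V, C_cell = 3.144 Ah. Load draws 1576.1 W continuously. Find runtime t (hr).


Step 1: E_pack = Ns * V_cell * Np * C_cell = 7 * 3.544 * 5 * 3.144 = 389.98 Wh
Step 2: t = E_pack / P = 389.98 / 1576.1 = 0.2474 hr

0.2474 hr


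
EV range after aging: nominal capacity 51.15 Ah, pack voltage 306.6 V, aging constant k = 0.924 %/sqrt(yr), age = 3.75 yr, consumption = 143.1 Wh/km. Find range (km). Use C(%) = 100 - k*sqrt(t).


Step 1: capacity retention = 100 - 0.924 * sqrt(3.75) = 100 - 0.924 * 1.9365 = 98.211%
Step 2: C_now = 51.15 * 98.211/100 = 50.235 Ah
Step 3: E_pack = V * C_now = 306.6 * 50.235 = 15402 Wh
Step 4: range = E_pack / consumption = 15402 / 143.1 = 107.6 km

107.6 km


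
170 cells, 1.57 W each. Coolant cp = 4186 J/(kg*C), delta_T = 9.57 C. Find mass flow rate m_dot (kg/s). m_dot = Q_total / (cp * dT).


Q_total = 170 * 1.57 = 266.9 W
m_dot = Q_total / (cp * dT) = 266.9 / (4186 * 9.57) = 0.006663 kg/s

0.006663 kg/s


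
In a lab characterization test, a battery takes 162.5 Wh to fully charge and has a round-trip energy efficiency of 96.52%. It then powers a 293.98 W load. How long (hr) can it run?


Step 1: E_discharge = eta/100 * E_charge = 96.52/100 * 162.5 = 156.85 Wh
Step 2: t = E_discharge / P = 156.85 / 293.98 = 0.5335 hr

0.5335 hr


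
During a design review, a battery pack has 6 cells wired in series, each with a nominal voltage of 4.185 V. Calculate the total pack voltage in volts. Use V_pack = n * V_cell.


With 6 cells in series at 4.185 V each, V_pack = 25.11 V

25.11 V


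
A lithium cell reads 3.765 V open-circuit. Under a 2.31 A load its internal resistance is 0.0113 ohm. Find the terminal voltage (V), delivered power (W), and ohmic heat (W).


Step 1: V_terminal = OCV - I*R = 3.765 - 2.31 * 0.0113 = 3.7389 V
Step 2: P_out = V_terminal * I = 3.7389 * 2.31 = 8.637 W
Step 3: Q = I^2 * R = 2.31^2 * 0.0113 = 0.06030 W

V=3.7389 V, P=8.637 W, Q=0.06030 W


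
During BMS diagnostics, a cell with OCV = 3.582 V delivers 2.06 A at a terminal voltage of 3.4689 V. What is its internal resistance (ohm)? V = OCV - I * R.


R = (OCV - V) / I = (3.582 - 3.4689) / 2.06 = 0.05490 ohm

0.05490 ohm


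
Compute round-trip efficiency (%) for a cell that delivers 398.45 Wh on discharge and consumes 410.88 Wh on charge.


Round-trip efficiency = 398.45/410.88 * 100% = 96.97%

96.97%


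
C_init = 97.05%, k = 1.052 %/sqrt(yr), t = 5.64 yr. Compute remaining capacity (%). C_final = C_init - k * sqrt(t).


Step 1: sqrt(5.64 yr) = 2.3749
Step 2: drop = 1.052 * 2.3749 = 2.4984
Step 3: C_final = 97.05 - 2.4984 = 94.55%

94.55%


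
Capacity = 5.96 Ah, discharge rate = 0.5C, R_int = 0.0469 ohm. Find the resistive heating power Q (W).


Step 1: I = C_rate * capacity = 0.5 * 5.96 = 2.98 A
Step 2: Q = I^2 * R = 2.98^2 * 0.0469 = 8.8804 * 0.0469 = 0.4165 W

0.4165 W


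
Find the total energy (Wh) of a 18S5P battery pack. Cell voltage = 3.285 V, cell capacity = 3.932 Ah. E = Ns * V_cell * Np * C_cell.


V_pack = 18 * 3.285 = 59.13 V
C_pack = 5 * 3.932 = 19.66 Ah
E = V_pack * C_pack = 59.13 * 19.66 = 1162 Wh

1162 Wh


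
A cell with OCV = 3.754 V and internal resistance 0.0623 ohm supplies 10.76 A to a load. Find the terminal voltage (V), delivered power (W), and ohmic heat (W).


Step 1: V_terminal = OCV - I*R = 3.754 - 10.76 * 0.0623 = 3.0837 V
Step 2: P_out = V_terminal * I = 3.0837 * 10.76 = 33.18 W
Step 3: Q = I^2 * R = 10.76^2 * 0.0623 = 7.213 W

V=3.0837 V, P=33.18 W, Q=7.213 W


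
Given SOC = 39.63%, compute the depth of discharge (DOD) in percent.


DOD = 100 - SOC = 100 - 39.63 = 60.37%

60.37%


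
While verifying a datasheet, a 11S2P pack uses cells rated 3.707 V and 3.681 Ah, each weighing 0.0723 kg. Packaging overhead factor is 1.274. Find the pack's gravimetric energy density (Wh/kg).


Step 1: V_pack = 11 * 3.707 = 40.777 V
Step 2: C_pack = 2 * 3.681 = 7.362 Ah
Step 3: E_pack = V_pack * C_pack = 40.777 * 7.362 = 300.2 Wh
Step 4: m_pack = 11 * 2 * 0.0723 * 1.274 = 2.0264 kg
Step 5: ED = E_pack / m_pack = 300.2 / 2.0264 = 148.1 Wh/kg

148.1 Wh/kg


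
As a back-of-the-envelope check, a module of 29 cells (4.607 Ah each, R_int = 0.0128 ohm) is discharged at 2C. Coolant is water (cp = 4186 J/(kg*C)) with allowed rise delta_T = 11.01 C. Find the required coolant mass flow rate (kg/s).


Step 1: I = 2 * 4.607 = 9.214 A
Step 2: Q_cell = I^2 * R = 9.214^2 * 0.0128 = 1.0867 W
Step 3: Q_total = 29 * 1.0867 = 31.514 W
Step 4: m_dot = Q_total / (cp * dT) = 31.514 / (4186 * 11.01) = 6.838e-04 kg/s

6.838e-04 kg/s


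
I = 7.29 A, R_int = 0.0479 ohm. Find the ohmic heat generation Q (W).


Q = I^2 * R = 7.29^2 * 0.0479 = 2.546 W

2.546 W


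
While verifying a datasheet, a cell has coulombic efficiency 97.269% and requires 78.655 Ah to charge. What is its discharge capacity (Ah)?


Q_dis = eta/100 * Q_chg = 97.269/100 * 78.655 = 76.51 Ah

76.51 Ah


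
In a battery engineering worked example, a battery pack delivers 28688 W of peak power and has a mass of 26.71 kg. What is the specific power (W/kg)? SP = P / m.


Specific power = 28688 W / 26.71 kg = 1074 W/kg

1074 W/kg


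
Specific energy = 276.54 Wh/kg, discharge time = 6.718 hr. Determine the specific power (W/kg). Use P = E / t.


Specific power = 276.54 Wh/kg / 6.718 hr = 41.16 W/kg

41.16 W/kg


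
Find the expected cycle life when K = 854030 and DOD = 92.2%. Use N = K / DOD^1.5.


Step 1: DOD^1.5 = 92.2^1.5 = 885.31
Step 2: N = 854030 / 885.31 = 964.7 cycles

964.7 cycles


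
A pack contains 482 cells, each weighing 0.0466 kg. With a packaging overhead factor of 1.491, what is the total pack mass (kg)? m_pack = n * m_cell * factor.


m_pack = n * m_cell * overhead = 482 * 0.0466 * 1.491 = 33.49 kg

33.49 kg


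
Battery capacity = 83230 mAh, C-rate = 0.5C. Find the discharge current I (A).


Convert: capacity = 83230 mAh = 83.23 Ah
At 0.5C: I = 0.5 * 83.23 Ah = 41.615 A

41.615 A


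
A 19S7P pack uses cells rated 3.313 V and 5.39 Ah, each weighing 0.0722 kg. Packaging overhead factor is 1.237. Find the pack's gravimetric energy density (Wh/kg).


Step 1: V_pack = 19 * 3.313 = 62.947 V
Step 2: C_pack = 7 * 5.39 = 37.73 Ah
Step 3: E_pack = V_pack * C_pack = 62.947 * 37.73 = 2375 Wh
Step 4: m_pack = 19 * 7 * 0.0722 * 1.237 = 11.878 kg
Step 5: ED = E_pack / m_pack = 2375 / 11.878 = 199.9 Wh/kg

199.9 Wh/kg


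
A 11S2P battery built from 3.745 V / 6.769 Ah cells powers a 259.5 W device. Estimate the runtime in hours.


Step 1: E_pack = Ns * V_cell * Np * C_cell = 11 * 3.745 * 2 * 6.769 = 557.7 Wh
Step 2: t = E_pack / P = 557.7 / 259.5 = 2.149 hr

2.149 hr


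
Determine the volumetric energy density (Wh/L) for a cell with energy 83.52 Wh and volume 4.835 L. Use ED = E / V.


Volumetric ED = 83.52 Wh / 4.835 L = 17.27 Wh/L

17.27 Wh/L


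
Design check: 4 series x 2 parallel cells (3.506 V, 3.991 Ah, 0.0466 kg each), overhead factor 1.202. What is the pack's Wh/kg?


Step 1: V_pack = 4 * 3.506 = 14.024 V
Step 2: C_pack = 2 * 3.991 = 7.982 Ah
Step 3: E_pack = V_pack * C_pack = 14.024 * 7.982 = 111.94 Wh
Step 4: m_pack = 4 * 2 * 0.0466 * 1.202 = 0.44811 kg
Step 5: ED = E_pack / m_pack = 111.94 / 0.44811 = 249.8 Wh/kg

249.8 Wh/kg


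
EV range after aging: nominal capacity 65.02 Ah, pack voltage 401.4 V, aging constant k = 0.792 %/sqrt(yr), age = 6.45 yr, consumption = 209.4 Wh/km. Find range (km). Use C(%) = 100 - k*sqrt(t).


Step 1: capacity retention = 100 - 0.792 * sqrt(6.45) = 100 - 0.792 * 2.5397 = 97.989%
Step 2: C_now = 65.02 * 97.989/100 = 63.712 Ah
Step 3: E_pack = V * C_now = 401.4 * 63.712 = 25574 Wh
Step 4: range = E_pack / consumption = 25574 / 209.4 = 122.1 km

122.1 km


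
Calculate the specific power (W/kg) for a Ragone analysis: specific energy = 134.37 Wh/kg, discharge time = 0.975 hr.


P_specific = E / t = 134.37 / 0.975 = 137.8 W/kg

137.8 W/kg


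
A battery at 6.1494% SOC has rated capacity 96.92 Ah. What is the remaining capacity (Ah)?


remaining = SOC / 100 * total = 6.1494 / 100 * 96.92 = 5.960 Ah

5.960 Ah


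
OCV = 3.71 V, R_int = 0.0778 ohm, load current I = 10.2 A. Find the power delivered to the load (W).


Step 1: V_terminal = OCV - I*R = 3.71 - 10.2 * 0.0778 = 2.9164 V
Step 2: P_out = V_terminal * I = 2.9164 * 10.2 = 29.75 W

29.75 W


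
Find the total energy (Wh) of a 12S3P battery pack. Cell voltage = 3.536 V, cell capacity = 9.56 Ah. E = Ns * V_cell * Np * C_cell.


V_pack = 12 * 3.536 = 42.432 V
C_pack = 3 * 9.56 = 28.68 Ah
E = V_pack * C_pack = 42.432 * 28.68 = 1217 Wh

1217 Wh


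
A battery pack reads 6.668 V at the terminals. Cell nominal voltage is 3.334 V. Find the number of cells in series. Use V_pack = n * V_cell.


Rearranging: n = V_pack / V_cell = 6.668 / 3.334 = 2 cells

2


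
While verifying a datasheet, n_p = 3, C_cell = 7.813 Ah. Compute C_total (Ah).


C_total = 3 * 7.813 = 23.439 Ah

23.439 Ah


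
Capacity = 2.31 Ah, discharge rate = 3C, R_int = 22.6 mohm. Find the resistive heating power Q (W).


Convert: R = 22.6 mohm = 0.0226 ohm
Step 1: I = C_rate * capacity = 3 * 2.31 = 6.93 A
Step 2: Q = I^2 * R = 6.93^2 * 0.0226 = 48.025 * 0.0226 = 1.085 W

1.085 W


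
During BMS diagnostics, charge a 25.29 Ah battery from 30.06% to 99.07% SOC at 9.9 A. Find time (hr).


Step 1: dSOC = 99.07% - 30.06% = 69.01%
Step 2: delta_Ah = 25.29 * 69.01 / 100 = 17.453 Ah
Step 3: t = 17.453 / 9.9 = 1.763 hr

1.763 hr


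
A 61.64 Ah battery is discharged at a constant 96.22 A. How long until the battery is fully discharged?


t = capacity / current = 61.64 / 96.22 = 0.6406 hr

0.6406 hr


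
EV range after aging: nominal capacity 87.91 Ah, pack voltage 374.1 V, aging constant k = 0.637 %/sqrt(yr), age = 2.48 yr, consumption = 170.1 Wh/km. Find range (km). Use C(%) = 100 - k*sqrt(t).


Step 1: capacity retention = 100 - 0.637 * sqrt(2.48) = 100 - 0.637 * 1.5748 = 98.997%
Step 2: C_now = 87.91 * 98.997/100 = 87.028 Ah
Step 3: E_pack = V * C_now = 374.1 * 87.028 = 32557 Wh
Step 4: range = E_pack / consumption = 32557 / 170.1 = 191.4 km

191.4 km


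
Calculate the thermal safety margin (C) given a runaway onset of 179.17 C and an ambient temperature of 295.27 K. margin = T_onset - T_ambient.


Convert: T_ambient = 295.27 K = 22.12 C
margin = 179.17 - 22.12 = 157.05 C

157.05 C


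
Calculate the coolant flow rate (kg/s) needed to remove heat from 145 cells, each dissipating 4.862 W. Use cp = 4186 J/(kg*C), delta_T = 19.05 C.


Q_total = 145 * 4.862 = 704.99 W
m_dot = Q_total / (cp * dT) = 704.99 / (4186 * 19.05) = 0.008841 kg/s

0.008841 kg/s


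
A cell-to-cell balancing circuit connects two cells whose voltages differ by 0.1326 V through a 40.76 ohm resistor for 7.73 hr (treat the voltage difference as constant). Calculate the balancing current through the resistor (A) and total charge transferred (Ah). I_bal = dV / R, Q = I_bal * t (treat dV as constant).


I_bal = dV / R = 0.1326 / 40.76 = 0.0032532 A
Q = I_bal * t = 0.0032532 * 7.73 = 0.02515 Ah

I=0.0032532 A, Q=0.02515 Ah


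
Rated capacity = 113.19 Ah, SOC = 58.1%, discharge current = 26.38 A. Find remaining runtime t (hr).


Step 1: remaining = SOC/100 * C_total = 58.1/100 * 113.19 = 65.763 Ah
Step 2: t = remaining / I = 65.763 / 26.38 = 2.493 hr

2.493 hr


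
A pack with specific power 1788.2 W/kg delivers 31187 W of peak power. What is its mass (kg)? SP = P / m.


m = P / SP = 31187 / 1788.2 = 17.44 kg

17.44 kg


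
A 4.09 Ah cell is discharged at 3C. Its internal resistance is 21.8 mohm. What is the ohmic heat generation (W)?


Convert: R = 21.8 mohm = 0.0218 ohm
Step 1: I = C_rate * capacity = 3 * 4.09 = 12.27 A
Step 2: Q = I^2 * R = 12.27^2 * 0.0218 = 150.55 * 0.0218 = 3.282 W

3.282 W


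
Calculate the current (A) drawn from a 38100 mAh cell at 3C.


Convert: capacity = 38100 mAh = 38.1 Ah
At 3C: I = 3 * 38.1 Ah = 114.3 A

114.3 A


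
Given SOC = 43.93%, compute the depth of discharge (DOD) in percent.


DOD = 100 - SOC = 100 - 43.93 = 56.07%

56.07%


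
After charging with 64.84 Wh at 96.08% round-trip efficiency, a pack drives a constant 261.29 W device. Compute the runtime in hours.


Step 1: E_discharge = eta/100 * E_charge = 96.08/100 * 64.84 = 62.298 Wh
Step 2: t = E_discharge / P = 62.298 / 261.29 = 0.2384 hr

0.2384 hr


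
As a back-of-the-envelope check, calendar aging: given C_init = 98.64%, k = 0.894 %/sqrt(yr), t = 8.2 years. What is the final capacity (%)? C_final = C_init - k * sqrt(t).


sqrt(t) = sqrt(8.2) = 2.8636
C_final = 98.64 - 0.894 * 2.8636 = 96.08%

96.08%


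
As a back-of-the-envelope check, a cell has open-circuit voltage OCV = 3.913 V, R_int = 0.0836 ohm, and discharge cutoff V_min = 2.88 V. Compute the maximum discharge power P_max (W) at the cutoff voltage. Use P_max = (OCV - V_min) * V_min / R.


dV = OCV - V_min = 1.033 V (so I_max = dV / R)
P_max = dV * V_min / R = 1.033 * 2.88 / 0.0836 = 35.59 W

35.59 W


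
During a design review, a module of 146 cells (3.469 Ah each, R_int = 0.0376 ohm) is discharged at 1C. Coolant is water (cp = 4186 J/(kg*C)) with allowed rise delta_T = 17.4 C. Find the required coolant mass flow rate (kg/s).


Step 1: I = 1 * 3.469 = 3.469 A
Step 2: Q_cell = I^2 * R = 3.469^2 * 0.0376 = 0.45248 W
Step 3: Q_total = 146 * 0.45248 = 66.062 W
Step 4: m_dot = Q_total / (cp * dT) = 66.062 / (4186 * 17.4) = 9.070e-04 kg/s

9.070e-04 kg/s


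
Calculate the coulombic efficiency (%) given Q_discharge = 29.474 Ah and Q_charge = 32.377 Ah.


Coulombic efficiency = 29.474/32.377 * 100% = 91.03%

91.03%


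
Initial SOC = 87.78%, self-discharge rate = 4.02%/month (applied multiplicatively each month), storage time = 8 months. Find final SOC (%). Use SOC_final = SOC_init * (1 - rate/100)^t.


Monthly retention factor = 1 - 4.02/100 = 0.9598
Over 8 months: factor^8 = 0.72019
SOC_final = 87.78 * 0.72019 = 63.22%

63.22%


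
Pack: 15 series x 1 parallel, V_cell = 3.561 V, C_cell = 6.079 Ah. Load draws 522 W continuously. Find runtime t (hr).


Step 1: E_pack = Ns * V_cell * Np * C_cell = 15 * 3.561 * 1 * 6.079 = 324.71 Wh
Step 2: t = E_pack / P = 324.71 / 522 = 0.6220 hr

0.6220 hr


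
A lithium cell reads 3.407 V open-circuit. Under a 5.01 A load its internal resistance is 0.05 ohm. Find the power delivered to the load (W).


Step 1: V_terminal = OCV - I*R = 3.407 - 5.01 * 0.05 = 3.1565 V
Step 2: P_out = V_terminal * I = 3.1565 * 5.01 = 15.81 W

15.81 W


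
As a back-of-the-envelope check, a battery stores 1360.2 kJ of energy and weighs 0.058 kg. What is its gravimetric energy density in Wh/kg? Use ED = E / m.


Convert: E = 1360.2 kJ = 377.83 Wh
ED = E / m = 377.83 / 0.058 = 6514 Wh/kg

6514 Wh/kg


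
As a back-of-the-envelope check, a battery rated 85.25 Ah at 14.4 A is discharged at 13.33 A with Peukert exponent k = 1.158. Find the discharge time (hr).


t_rated = C / I_rated = 85.25 / 14.4 = 5.9201 hr
(I_rated/I)^k = (1.0803)^1.158 = 1.0936
t = t_rated * (I_rated/I)^k = 5.9201 * 1.0936 = 6.474 hr

6.474 hr


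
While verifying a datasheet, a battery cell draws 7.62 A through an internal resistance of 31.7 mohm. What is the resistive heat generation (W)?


Convert: R = 31.7 mohm = 0.0317 ohm
I^2 = 58.064
Q = 58.064 * 0.0317 = 1.841 W

1.841 W


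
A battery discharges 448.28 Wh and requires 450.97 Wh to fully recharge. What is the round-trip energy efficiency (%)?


Round-trip efficiency = 448.28/450.97 * 100% = 99.40%

99.40%


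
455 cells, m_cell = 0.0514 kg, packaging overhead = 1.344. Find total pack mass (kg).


Cell mass sum = 455 * 0.0514 = 23.387 kg
With overhead 1.344: m_pack = 23.387 * 1.344 = 31.43 kg

31.43 kg


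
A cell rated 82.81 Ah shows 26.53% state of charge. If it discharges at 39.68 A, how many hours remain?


Step 1: remaining = SOC/100 * C_total = 26.53/100 * 82.81 = 21.969 Ah
Step 2: t = remaining / I = 21.969 / 39.68 = 0.5537 hr

0.5537 hr


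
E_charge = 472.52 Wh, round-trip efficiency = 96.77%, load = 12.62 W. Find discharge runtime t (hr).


Step 1: E_discharge = eta/100 * E_charge = 96.77/100 * 472.52 = 457.26 Wh
Step 2: t = E_discharge / P = 457.26 / 12.62 = 36.23 hr

36.23 hr


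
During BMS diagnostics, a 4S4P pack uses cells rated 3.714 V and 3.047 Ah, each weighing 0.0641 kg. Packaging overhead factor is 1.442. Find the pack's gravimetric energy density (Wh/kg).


Step 1: V_pack = 4 * 3.714 = 14.856 V
Step 2: C_pack = 4 * 3.047 = 12.188 Ah
Step 3: E_pack = V_pack * C_pack = 14.856 * 12.188 = 181.06 Wh
Step 4: m_pack = 4 * 4 * 0.0641 * 1.442 = 1.4789 kg
Step 5: ED = E_pack / m_pack = 181.06 / 1.4789 = 122.4 Wh/kg

122.4 Wh/kg


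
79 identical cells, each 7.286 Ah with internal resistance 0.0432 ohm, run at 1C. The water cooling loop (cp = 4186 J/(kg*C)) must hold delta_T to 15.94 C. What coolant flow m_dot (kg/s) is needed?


Step 1: I = 1 * 7.286 = 7.286 A
Step 2: Q_cell = I^2 * R = 7.286^2 * 0.0432 = 2.2933 W
Step 3: Q_total = 79 * 2.2933 = 181.17 W
Step 4: m_dot = Q_total / (cp * dT) = 181.17 / (4186 * 15.94) = 0.002715 kg/s

0.002715 kg/s


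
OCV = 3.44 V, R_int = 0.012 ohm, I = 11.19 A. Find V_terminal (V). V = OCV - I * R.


IR drop = 11.19 * 0.012 = 0.13428 V
V = 3.44 - 0.13428 = 3.306 V

3.306 V


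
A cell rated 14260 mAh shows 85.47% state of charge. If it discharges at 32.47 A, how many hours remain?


Convert: C_total = 14260 mAh = 14.26 Ah
Step 1: remaining = SOC/100 * C_total = 85.47/100 * 14.26 = 12.188 Ah
Step 2: t = remaining / I = 12.188 / 32.47 = 0.3754 hr

0.3754 hr


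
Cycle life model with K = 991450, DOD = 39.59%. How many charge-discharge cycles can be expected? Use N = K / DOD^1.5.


DOD^1.5 = 249.1
N = K / DOD^1.5 = 991450 / 249.1 = 3980

3980 cycles


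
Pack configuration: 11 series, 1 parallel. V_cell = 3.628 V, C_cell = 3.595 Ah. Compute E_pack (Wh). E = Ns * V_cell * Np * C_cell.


E = Ns * Vcell * Np * Ccell = 11 * 3.628 * 1 * 3.595 = 143.5 Wh

143.5 Wh


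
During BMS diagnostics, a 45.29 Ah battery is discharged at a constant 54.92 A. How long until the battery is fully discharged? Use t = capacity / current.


Runtime = 45.29 Ah / 54.92 A = 0.8247 hr

0.8247 hr


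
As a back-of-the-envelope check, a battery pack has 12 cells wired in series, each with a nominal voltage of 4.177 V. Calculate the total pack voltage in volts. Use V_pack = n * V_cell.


With 12 cells in series at 4.177 V each, V_pack = 50.124 V

50.124 V


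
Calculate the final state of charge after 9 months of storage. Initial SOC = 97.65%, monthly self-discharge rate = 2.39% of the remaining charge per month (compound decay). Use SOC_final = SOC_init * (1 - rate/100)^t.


Monthly retention factor = 1 - 2.39/100 = 0.9761
Over 9 months: factor^9 = 0.80436
SOC_final = 97.65 * 0.80436 = 78.55%

78.55%


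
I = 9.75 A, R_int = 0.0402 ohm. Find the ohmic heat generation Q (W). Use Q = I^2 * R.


Q = I^2 * R = 9.75^2 * 0.0402 = 3.822 W

3.822 W


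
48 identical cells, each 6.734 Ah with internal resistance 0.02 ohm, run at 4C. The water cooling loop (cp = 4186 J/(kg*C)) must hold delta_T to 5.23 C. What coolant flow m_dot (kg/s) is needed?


Step 1: I = 4 * 6.734 = 26.936 A
Step 2: Q_cell = I^2 * R = 26.936^2 * 0.02 = 14.511 W
Step 3: Q_total = 48 * 14.511 = 696.53 W
Step 4: m_dot = Q_total / (cp * dT) = 696.53 / (4186 * 5.23) = 0.03182 kg/s

0.03182 kg/s


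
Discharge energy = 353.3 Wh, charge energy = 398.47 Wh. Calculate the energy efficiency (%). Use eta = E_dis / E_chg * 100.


Round-trip efficiency = 353.3/398.47 * 100% = 88.66%

88.66%


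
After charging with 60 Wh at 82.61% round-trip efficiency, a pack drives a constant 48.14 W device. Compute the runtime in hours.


Step 1: E_discharge = eta/100 * E_charge = 82.61/100 * 60 = 49.566 Wh
Step 2: t = E_discharge / P = 49.566 / 48.14 = 1.030 hr

1.030 hr


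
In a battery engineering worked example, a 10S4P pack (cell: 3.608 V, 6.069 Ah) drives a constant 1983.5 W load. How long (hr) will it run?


Step 1: E_pack = Ns * V_cell * Np * C_cell = 10 * 3.608 * 4 * 6.069 = 875.88 Wh
Step 2: t = E_pack / P = 875.88 / 1983.5 = 0.4416 hr

0.4416 hr


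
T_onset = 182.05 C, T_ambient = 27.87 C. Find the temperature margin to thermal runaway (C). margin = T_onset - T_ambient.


Safety margin = 182.05 C - 27.87 C = 154.18 C

154.18 C


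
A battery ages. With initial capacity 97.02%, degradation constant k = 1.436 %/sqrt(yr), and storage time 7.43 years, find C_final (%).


Step 1: sqrt(7.43 yr) = 2.7258
Step 2: drop = 1.436 * 2.7258 = 3.9142
Step 3: C_final = 97.02 - 3.9142 = 93.11%

93.11%


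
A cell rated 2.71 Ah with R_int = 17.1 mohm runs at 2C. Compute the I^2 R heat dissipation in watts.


Convert: R = 17.1 mohm = 0.0171 ohm
Step 1: I = C_rate * capacity = 2 * 2.71 = 5.42 A
Step 2: Q = I^2 * R = 5.42^2 * 0.0171 = 29.376 * 0.0171 = 0.5023 W

0.5023 W


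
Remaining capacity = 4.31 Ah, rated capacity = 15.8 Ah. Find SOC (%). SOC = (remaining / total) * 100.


SOC% = 4.31 / 15.8 * 100 = 27.28%

27.28%


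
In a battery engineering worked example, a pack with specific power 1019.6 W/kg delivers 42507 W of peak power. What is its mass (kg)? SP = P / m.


m = P / SP = 42507 / 1019.6 = 41.69 kg

41.69 kg


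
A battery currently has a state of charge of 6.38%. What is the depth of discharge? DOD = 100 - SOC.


DOD = 100 - SOC = 100 - 6.38 = 93.62%

93.62%


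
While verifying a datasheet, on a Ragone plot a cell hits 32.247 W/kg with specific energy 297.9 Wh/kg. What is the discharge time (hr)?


t = E / P = 297.9 / 32.247 = 9.238 hr

9.238 hr
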